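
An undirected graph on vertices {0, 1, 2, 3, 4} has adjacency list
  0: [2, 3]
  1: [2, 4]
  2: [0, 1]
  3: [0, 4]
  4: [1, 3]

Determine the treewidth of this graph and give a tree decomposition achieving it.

Treewidth 2.
One optimal decomposition is:
Bags: B1 = {1, 3, 4}  B2 = {1, 2, 3}  B3 = {0, 2, 3}
Tree: B1–B2, B2–B3

Each bag holds 3 vertices, so the decomposition has width 2, which upper-bounds the treewidth. Since 3–4–1–2–0–3 is a cycle in G, G is not acyclic. Forests are exactly the graphs of treewidth ≤ 1, so tw(G) ≥ 2. Hence tw(G) = 2 exactly.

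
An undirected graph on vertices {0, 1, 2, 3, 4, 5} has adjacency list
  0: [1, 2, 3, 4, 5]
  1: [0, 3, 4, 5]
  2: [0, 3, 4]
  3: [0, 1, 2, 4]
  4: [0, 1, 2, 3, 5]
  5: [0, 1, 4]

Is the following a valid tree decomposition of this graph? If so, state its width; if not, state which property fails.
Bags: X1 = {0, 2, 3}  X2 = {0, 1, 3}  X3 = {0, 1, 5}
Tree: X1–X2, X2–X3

A tree decomposition must satisfy three properties: every vertex lies in some bag; for every edge, both endpoints lie together in some bag; and for every vertex, the bags containing it form a connected subtree. Here vertex 4 appears in no bag, so the decomposition is invalid.

No — vertex 4 appears in no bag.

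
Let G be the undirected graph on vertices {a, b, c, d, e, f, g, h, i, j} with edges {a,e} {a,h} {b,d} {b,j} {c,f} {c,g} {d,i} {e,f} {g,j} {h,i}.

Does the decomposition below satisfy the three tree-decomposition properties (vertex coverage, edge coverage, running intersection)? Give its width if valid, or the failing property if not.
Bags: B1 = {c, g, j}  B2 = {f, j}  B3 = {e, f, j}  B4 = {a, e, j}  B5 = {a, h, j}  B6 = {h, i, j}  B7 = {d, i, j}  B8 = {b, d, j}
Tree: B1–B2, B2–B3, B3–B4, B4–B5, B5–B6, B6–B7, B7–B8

No — edge (c,f) lies in no bag.

A tree decomposition must satisfy three properties: every vertex lies in some bag; for every edge, both endpoints lie together in some bag; and for every vertex, the bags containing it form a connected subtree. Here edge (c,f) lies in no bag, so the decomposition is invalid.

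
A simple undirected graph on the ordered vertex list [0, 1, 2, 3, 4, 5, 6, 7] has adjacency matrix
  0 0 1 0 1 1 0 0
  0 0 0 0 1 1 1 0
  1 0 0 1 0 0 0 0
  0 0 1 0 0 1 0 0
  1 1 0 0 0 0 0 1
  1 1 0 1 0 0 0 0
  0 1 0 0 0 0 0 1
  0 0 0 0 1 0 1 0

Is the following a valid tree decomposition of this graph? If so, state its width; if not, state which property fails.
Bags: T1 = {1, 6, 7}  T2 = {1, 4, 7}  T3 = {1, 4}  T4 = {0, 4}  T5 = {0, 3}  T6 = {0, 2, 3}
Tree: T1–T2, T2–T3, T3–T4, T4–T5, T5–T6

No — vertex 5 appears in no bag.

A tree decomposition must satisfy three properties: every vertex lies in some bag; for every edge, both endpoints lie together in some bag; and for every vertex, the bags containing it form a connected subtree. Here vertex 5 appears in no bag, so the decomposition is invalid.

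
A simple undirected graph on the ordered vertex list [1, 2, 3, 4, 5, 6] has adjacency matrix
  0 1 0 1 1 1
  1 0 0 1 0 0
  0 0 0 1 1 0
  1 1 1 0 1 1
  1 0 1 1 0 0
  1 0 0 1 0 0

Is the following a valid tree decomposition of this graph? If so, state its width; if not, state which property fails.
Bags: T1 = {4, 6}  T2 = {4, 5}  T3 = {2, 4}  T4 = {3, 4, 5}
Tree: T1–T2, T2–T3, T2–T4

No — vertex 1 appears in no bag.

A tree decomposition must satisfy three properties: every vertex lies in some bag; for every edge, both endpoints lie together in some bag; and for every vertex, the bags containing it form a connected subtree. Here vertex 1 appears in no bag, so the decomposition is invalid.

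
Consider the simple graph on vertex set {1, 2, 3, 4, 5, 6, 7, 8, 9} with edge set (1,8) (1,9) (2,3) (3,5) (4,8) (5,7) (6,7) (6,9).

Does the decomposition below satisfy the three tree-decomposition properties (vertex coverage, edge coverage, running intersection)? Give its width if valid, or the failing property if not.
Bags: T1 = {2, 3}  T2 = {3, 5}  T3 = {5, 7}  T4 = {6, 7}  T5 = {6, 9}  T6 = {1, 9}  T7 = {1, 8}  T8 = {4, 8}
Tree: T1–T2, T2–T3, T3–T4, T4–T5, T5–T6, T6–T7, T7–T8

Yes; width 1.

Checking the three conditions: (i) the bags cover all of {1, 2, 3, 4, 5, 6, 7, 8, 9}; (ii) for each edge, some bag contains both endpoints; (iii) the bags containing any fixed vertex form a subtree. All hold, so the decomposition is valid with width 2 − 1 = 1.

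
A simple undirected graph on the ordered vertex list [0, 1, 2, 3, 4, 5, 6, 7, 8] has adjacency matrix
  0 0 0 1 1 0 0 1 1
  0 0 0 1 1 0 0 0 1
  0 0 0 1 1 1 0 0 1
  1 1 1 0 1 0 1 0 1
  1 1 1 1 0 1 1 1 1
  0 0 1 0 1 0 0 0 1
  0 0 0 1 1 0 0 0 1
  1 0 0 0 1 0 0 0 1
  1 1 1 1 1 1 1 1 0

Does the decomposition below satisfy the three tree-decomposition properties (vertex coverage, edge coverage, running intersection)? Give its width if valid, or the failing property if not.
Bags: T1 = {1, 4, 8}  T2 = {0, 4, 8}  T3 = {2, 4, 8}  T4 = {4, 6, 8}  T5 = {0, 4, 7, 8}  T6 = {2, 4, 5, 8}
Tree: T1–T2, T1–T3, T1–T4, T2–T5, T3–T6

A tree decomposition must satisfy three properties: every vertex lies in some bag; for every edge, both endpoints lie together in some bag; and for every vertex, the bags containing it form a connected subtree. Here vertex 3 appears in no bag, so the decomposition is invalid.

No — vertex 3 appears in no bag.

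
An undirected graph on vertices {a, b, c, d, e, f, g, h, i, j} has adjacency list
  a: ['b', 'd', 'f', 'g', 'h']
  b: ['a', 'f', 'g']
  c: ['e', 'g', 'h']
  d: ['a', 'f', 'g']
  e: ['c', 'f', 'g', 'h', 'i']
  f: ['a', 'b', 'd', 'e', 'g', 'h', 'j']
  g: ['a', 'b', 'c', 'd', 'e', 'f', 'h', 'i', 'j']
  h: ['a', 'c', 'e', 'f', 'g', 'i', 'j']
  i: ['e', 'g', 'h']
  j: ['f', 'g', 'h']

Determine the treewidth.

3

A width-3 tree decomposition is:
Bags: B1 = {f, g, h, j}  B2 = {e, f, g, h}  B3 = {a, f, g, h}  B4 = {a, d, f, g}  B5 = {e, g, h, i}  B6 = {a, b, f, g}  B7 = {c, e, g, h}
Tree: B1–B2, B1–B3, B3–B4, B2–B5, B4–B6, B5–B7
Every bag has size at most 4, so the width is 4 − 1 = 3 and tw(G) ≤ 3. Conversely, {c, e, g, h} is a clique of size 4, and the vertices of any clique must share a bag in every tree decomposition; so some bag has ≥ 4 vertices and tw(G) ≥ 3. Combining the bounds, tw(G) = 3.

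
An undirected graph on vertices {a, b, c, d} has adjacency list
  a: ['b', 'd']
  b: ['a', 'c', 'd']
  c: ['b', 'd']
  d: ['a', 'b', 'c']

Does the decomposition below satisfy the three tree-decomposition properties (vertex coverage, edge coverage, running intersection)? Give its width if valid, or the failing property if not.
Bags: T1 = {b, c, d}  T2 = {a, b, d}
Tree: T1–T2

Every vertex of G appears in some bag (union = {a, b, c, d}); every edge is covered by a bag; and for each vertex v the set of bags containing v is connected in the bag tree. The decomposition is therefore valid. The largest bag has 3 vertices, so the width is 2.

Yes; width 2.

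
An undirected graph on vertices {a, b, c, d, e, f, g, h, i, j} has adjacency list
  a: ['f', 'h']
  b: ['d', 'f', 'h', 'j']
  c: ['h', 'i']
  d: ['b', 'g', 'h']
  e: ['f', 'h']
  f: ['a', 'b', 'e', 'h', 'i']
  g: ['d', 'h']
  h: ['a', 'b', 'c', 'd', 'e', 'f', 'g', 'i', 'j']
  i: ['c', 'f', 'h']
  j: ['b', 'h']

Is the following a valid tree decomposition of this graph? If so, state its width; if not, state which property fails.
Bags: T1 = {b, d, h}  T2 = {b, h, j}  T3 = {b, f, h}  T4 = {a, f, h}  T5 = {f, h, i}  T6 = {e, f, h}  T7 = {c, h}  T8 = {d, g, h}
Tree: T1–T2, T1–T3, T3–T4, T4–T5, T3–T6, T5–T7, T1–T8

A tree decomposition must satisfy three properties: every vertex lies in some bag; for every edge, both endpoints lie together in some bag; and for every vertex, the bags containing it form a connected subtree. Here edge (i,c) lies in no bag, so the decomposition is invalid.

No — edge (i,c) lies in no bag.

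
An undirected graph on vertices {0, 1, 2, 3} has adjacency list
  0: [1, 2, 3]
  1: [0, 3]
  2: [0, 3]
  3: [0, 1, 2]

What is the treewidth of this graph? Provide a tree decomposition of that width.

Each bag holds 3 vertices, so the decomposition has width 2, which upper-bounds the treewidth. Conversely, {0, 1, 3} is a clique of size 3, and the vertices of any clique must share a bag in every tree decomposition; so some bag has ≥ 3 vertices and tw(G) ≥ 2. The upper and lower bounds meet at 2, so that is the treewidth.

Treewidth 2.
One such decomposition:
Bags: B1 = {0, 2, 3}  B2 = {0, 1, 3}
Tree: B1–B2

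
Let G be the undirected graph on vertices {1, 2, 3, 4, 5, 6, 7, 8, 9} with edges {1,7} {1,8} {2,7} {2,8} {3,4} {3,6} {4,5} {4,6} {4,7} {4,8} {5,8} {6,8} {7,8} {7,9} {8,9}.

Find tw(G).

A width-2 tree decomposition is:
Bags: B1 = {4, 5, 8}  B2 = {4, 7, 8}  B3 = {2, 7, 8}  B4 = {1, 7, 8}  B5 = {7, 8, 9}  B6 = {4, 6, 8}  B7 = {3, 4, 6}
Tree: B1–B2, B2–B3, B2–B4, B2–B5, B2–B6, B6–B7
Each bag holds 3 vertices, so the decomposition has width 2, which upper-bounds the treewidth. Conversely, {4, 5, 8} is a clique of size 3, and the vertices of any clique must share a bag in every tree decomposition; so some bag has ≥ 3 vertices and tw(G) ≥ 2. Hence tw(G) = 2 exactly.

2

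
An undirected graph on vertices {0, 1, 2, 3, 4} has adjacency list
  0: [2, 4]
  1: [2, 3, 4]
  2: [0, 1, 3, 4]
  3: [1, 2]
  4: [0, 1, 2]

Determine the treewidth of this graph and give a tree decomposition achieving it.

Each bag holds 3 vertices, so the decomposition has width 2, which upper-bounds the treewidth. Conversely, {0, 2, 4} is a clique of size 3, and the vertices of any clique must share a bag in every tree decomposition; so some bag has ≥ 3 vertices and tw(G) ≥ 2. Therefore the treewidth is 2.

Treewidth 2.
One optimal decomposition is:
Bags: B1 = {1, 2, 3}  B2 = {1, 2, 4}  B3 = {0, 2, 4}
Tree: B1–B2, B2–B3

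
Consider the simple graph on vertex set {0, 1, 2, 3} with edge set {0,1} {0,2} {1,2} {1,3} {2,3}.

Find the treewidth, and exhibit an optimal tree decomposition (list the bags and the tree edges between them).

Every bag has size at most 3, so the width is 3 − 1 = 2 and tw(G) ≤ 2. Conversely, {0, 1, 2} is a clique of size 3, and the vertices of any clique must share a bag in every tree decomposition; so some bag has ≥ 3 vertices and tw(G) ≥ 2. Combining the bounds, tw(G) = 2.

Treewidth 2.
Bags: B1 = {1, 2, 3}  B2 = {0, 1, 2}
Tree: B1–B2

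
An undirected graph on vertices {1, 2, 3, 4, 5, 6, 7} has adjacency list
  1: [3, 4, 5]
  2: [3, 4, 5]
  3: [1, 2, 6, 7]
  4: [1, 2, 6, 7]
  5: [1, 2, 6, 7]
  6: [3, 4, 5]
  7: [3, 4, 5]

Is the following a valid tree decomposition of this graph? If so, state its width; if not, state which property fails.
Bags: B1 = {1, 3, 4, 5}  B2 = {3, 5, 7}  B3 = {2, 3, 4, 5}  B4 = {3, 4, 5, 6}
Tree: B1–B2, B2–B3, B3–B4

A tree decomposition must satisfy three properties: every vertex lies in some bag; for every edge, both endpoints lie together in some bag; and for every vertex, the bags containing it form a connected subtree. Here edge (4,7) lies in no bag, so the decomposition is invalid.

No — edge (4,7) lies in no bag.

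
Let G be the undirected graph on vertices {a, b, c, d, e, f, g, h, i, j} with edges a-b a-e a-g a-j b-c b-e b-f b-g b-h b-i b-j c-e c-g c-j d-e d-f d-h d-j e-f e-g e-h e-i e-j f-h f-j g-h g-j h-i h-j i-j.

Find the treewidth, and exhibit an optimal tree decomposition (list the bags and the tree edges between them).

Each bag holds 5 vertices, so the decomposition has width 4, which upper-bounds the treewidth. On the other hand G contains the 5-clique {d, e, f, h, j}. A clique must lie in a single bag of any decomposition, so no decomposition can have width below 4. Therefore the treewidth is 4.

Treewidth 4.
One optimal decomposition is:
Bags: B1 = {b, e, h, i, j}  B2 = {b, e, g, h, j}  B3 = {b, e, f, h, j}  B4 = {b, c, e, g, j}  B5 = {a, b, e, g, j}  B6 = {d, e, f, h, j}
Tree: B1–B2, B1–B3, B2–B4, B4–B5, B3–B6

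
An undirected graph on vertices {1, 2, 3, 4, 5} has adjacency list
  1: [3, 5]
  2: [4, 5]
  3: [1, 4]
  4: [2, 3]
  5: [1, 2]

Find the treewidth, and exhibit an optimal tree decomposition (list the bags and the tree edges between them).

The largest bag has 3 vertices, giving width 2; this decomposition certifies tw(G) ≤ 2. The edges 1–3–4–2–5–1 form a cycle, so G is not a tree and its treewidth is at least 2. Hence tw(G) = 2 exactly.

Treewidth 2.
Bags: B1 = {1, 3, 4}  B2 = {1, 2, 4}  B3 = {1, 2, 5}
Tree: B1–B2, B2–B3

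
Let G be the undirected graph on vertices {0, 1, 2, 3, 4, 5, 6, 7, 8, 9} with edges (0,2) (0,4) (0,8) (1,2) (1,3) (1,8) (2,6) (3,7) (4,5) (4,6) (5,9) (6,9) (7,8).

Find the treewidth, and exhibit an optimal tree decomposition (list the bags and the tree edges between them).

Treewidth 2.
One optimal decomposition is:
Bags: B1 = {3, 7, 8}  B2 = {1, 3, 8}  B3 = {0, 1, 8}  B4 = {0, 1, 2}  B5 = {0, 2, 4}  B6 = {2, 4, 6}  B7 = {4, 5, 6}  B8 = {5, 6, 9}
Tree: B1–B2, B2–B3, B3–B4, B4–B5, B5–B6, B6–B7, B7–B8

Every bag has size at most 3, so the width is 3 − 1 = 2 and tw(G) ≤ 2. The edges 7–3–1–8–7 form a cycle, so G is not a tree and its treewidth is at least 2. Combining the bounds, tw(G) = 2.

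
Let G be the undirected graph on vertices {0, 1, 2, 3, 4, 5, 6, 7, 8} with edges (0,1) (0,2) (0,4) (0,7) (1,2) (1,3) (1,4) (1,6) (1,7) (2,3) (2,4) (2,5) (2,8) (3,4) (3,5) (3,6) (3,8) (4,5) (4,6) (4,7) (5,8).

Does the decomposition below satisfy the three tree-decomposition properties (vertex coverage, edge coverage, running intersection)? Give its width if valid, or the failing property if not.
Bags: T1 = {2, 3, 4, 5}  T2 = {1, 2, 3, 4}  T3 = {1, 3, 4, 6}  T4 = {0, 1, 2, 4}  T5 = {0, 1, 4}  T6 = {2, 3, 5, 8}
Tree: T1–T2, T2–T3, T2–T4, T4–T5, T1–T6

A tree decomposition must satisfy three properties: every vertex lies in some bag; for every edge, both endpoints lie together in some bag; and for every vertex, the bags containing it form a connected subtree. Here vertex 7 appears in no bag, so the decomposition is invalid.

No — vertex 7 appears in no bag.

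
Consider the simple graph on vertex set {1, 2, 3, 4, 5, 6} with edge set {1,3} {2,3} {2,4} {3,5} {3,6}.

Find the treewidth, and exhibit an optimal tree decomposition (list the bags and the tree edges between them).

The largest bag has 2 vertices, giving width 1; this decomposition certifies tw(G) ≤ 1. Since G has at least one edge (e.g. 3–1), it is not an edgeless graph, so tw(G) ≥ 1. Hence tw(G) = 1 exactly.

Treewidth 1.
Bags: B1 = {1, 3}  B2 = {2, 3}  B3 = {2, 4}  B4 = {3, 5}  B5 = {3, 6}
Tree: B1–B2, B2–B3, B1–B4, B2–B5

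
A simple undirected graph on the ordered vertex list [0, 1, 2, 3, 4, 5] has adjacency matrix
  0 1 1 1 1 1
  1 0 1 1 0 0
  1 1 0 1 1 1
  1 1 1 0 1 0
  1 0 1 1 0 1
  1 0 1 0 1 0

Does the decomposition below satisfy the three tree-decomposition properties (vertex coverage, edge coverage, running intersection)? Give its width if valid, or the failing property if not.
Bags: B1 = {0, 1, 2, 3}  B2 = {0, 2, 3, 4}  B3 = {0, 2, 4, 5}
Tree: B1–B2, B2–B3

Vertex coverage: the bags together contain {0, 1, 2, 3, 4, 5}, the full vertex set. Edge coverage: each edge of G has both endpoints in at least one bag. Running intersection: for every vertex, the bags containing it form a connected subtree. All three properties hold, so this is a valid tree decomposition of width max|bag| − 1 = 3, and hence tw(G) ≤ 3.

Yes; width 3.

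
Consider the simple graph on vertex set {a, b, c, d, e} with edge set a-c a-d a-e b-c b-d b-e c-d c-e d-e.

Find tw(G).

3

A width-3 tree decomposition is:
Bags: B1 = {b, c, d, e}  B2 = {a, c, d, e}
Tree: B1–B2
Every bag has size at most 4, so the width is 4 − 1 = 3 and tw(G) ≤ 3. On the other hand G contains the 4-clique {a, c, d, e}. A clique must lie in a single bag of any decomposition, so no decomposition can have width below 3. Therefore the treewidth is 3.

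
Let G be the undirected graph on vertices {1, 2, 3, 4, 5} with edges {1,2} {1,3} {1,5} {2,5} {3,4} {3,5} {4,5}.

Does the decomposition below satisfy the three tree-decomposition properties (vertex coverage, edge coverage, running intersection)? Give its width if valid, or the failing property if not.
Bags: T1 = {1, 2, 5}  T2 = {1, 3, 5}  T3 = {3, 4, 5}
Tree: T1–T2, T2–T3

Yes; width 2.

Checking the three conditions: (i) the bags cover all of {1, 2, 3, 4, 5}; (ii) for each edge, some bag contains both endpoints; (iii) the bags containing any fixed vertex form a subtree. All hold, so the decomposition is valid with width 3 − 1 = 2.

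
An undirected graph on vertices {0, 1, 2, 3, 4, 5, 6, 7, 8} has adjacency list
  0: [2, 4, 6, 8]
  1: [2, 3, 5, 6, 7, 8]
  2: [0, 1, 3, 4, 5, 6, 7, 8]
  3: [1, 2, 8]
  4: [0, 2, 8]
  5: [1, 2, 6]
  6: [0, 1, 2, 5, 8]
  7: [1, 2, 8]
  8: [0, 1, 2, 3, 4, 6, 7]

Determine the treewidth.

A width-3 tree decomposition is:
Bags: B1 = {1, 2, 3, 8}  B2 = {1, 2, 6, 8}  B3 = {1, 2, 7, 8}  B4 = {0, 2, 6, 8}  B5 = {0, 2, 4, 8}  B6 = {1, 2, 5, 6}
Tree: B1–B2, B1–B3, B2–B4, B4–B5, B2–B6
Each bag holds 4 vertices, so the decomposition has width 3, which upper-bounds the treewidth. For the lower bound, the 4 vertices {0, 2, 4, 8} are pairwise adjacent, and any tree decomposition puts a clique entirely inside one bag — forcing width ≥ 3. Therefore the treewidth is 3.

3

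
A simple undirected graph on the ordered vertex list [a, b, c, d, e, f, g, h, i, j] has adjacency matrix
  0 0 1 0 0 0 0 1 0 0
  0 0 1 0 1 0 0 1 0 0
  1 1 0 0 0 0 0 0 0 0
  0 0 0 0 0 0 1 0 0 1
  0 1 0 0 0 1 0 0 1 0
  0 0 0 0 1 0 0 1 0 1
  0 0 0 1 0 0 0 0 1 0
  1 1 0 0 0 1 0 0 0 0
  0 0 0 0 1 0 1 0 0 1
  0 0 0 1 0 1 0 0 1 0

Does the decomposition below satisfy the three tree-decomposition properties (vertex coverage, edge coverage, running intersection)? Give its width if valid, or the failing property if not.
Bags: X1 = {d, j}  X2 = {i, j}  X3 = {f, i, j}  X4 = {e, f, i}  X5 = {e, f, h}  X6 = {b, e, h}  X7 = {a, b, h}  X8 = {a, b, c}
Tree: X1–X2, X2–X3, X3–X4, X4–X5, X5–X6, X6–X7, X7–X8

No — vertex g appears in no bag.

A tree decomposition must satisfy three properties: every vertex lies in some bag; for every edge, both endpoints lie together in some bag; and for every vertex, the bags containing it form a connected subtree. Here vertex g appears in no bag, so the decomposition is invalid.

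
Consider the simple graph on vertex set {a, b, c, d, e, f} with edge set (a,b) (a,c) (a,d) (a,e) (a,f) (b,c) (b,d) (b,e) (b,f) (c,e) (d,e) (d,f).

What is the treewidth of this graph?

3

A width-3 tree decomposition is:
Bags: B1 = {a, b, c, e}  B2 = {a, b, d, e}  B3 = {a, b, d, f}
Tree: B1–B2, B2–B3
The largest bag has 4 vertices, giving width 3; this decomposition certifies tw(G) ≤ 3. Conversely, {a, b, d, e} is a clique of size 4, and the vertices of any clique must share a bag in every tree decomposition; so some bag has ≥ 4 vertices and tw(G) ≥ 3. The upper and lower bounds meet at 3, so that is the treewidth.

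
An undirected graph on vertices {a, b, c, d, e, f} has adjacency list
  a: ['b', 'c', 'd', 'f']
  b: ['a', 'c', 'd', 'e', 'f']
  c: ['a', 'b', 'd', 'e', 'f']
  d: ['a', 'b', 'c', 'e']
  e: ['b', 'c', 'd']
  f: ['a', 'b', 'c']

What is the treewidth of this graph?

3

A width-3 tree decomposition is:
Bags: B1 = {a, b, c, d}  B2 = {b, c, d, e}  B3 = {a, b, c, f}
Tree: B1–B2, B1–B3
Each bag holds 4 vertices, so the decomposition has width 3, which upper-bounds the treewidth. Conversely, {b, c, d, e} is a clique of size 4, and the vertices of any clique must share a bag in every tree decomposition; so some bag has ≥ 4 vertices and tw(G) ≥ 3. Hence tw(G) = 3 exactly.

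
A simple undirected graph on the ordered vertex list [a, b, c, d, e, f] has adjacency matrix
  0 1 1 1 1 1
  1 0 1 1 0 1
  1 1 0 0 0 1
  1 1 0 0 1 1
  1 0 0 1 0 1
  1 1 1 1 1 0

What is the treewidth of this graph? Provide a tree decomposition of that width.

Every bag has size at most 4, so the width is 4 − 1 = 3 and tw(G) ≤ 3. On the other hand G contains the 4-clique {a, d, e, f}. A clique must lie in a single bag of any decomposition, so no decomposition can have width below 3. Hence tw(G) = 3 exactly.

Treewidth 3.
One optimal decomposition is:
Bags: B1 = {a, b, d, f}  B2 = {a, d, e, f}  B3 = {a, b, c, f}
Tree: B1–B2, B1–B3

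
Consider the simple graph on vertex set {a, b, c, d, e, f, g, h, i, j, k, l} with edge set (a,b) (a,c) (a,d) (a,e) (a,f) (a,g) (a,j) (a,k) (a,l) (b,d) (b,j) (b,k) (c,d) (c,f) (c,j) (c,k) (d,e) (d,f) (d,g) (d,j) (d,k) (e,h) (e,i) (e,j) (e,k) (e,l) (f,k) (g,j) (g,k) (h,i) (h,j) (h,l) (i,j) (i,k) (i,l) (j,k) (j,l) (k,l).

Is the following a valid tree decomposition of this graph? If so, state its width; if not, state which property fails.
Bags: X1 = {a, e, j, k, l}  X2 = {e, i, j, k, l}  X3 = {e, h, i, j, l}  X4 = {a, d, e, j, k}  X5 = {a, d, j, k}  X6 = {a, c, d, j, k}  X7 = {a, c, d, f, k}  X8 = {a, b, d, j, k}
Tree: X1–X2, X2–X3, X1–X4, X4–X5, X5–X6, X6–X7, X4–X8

A tree decomposition must satisfy three properties: every vertex lies in some bag; for every edge, both endpoints lie together in some bag; and for every vertex, the bags containing it form a connected subtree. Here vertex g appears in no bag, so the decomposition is invalid.

No — vertex g appears in no bag.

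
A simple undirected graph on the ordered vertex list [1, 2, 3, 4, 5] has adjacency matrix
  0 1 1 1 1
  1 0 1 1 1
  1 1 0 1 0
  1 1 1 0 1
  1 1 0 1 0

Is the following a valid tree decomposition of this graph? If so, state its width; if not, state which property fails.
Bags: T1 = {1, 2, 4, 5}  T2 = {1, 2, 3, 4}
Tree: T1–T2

Every vertex of G appears in some bag (union = {1, 2, 3, 4, 5}); every edge is covered by a bag; and for each vertex v the set of bags containing v is connected in the bag tree. The decomposition is therefore valid. The largest bag has 4 vertices, so the width is 3.

Yes; width 3.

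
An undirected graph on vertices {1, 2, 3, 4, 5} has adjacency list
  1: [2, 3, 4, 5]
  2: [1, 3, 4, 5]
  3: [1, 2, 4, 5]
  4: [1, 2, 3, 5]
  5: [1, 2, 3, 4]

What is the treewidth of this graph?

4

A width-4 tree decomposition is:
Bags: B1 = {1, 2, 3, 4, 5}
Tree: (single bag)
With just one bag of size 5, the width is 5 − 1 = 4, so tw(G) ≤ 4. On the other hand G contains the 5-clique {1, 2, 3, 4, 5}. A clique must lie in a single bag of any decomposition, so no decomposition can have width below 4. Therefore the treewidth is 4.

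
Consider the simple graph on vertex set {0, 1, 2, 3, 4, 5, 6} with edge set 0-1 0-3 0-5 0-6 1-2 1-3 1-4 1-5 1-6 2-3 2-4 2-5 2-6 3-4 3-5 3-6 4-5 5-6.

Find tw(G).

A width-4 tree decomposition is:
Bags: B1 = {1, 2, 3, 5, 6}  B2 = {1, 2, 3, 4, 5}  B3 = {0, 1, 3, 5, 6}
Tree: B1–B2, B1–B3
The largest bag has 5 vertices, giving width 4; this decomposition certifies tw(G) ≤ 4. For the lower bound, the 5 vertices {0, 1, 3, 5, 6} are pairwise adjacent, and any tree decomposition puts a clique entirely inside one bag — forcing width ≥ 4. Therefore the treewidth is 4.

4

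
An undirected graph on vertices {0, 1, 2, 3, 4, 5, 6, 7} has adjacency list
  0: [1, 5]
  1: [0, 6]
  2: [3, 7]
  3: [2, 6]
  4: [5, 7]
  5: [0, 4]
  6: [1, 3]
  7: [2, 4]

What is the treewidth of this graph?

A width-2 tree decomposition is:
Bags: B1 = {2, 3, 7}  B2 = {3, 6, 7}  B3 = {1, 6, 7}  B4 = {0, 1, 7}  B5 = {0, 5, 7}  B6 = {4, 5, 7}
Tree: B1–B2, B2–B3, B3–B4, B4–B5, B5–B6
The largest bag has 3 vertices, giving width 2; this decomposition certifies tw(G) ≤ 2. For the lower bound, G contains the cycle 7–2–3–6–1–0–5–4–7, so G is not a forest; only forests have treewidth ≤ 1, hence tw(G) ≥ 2. The upper and lower bounds meet at 2, so that is the treewidth.

2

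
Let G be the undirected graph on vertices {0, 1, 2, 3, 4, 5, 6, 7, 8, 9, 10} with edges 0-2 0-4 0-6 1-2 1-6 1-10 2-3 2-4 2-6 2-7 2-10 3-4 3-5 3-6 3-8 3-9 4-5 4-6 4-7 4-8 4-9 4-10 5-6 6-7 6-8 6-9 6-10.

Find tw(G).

A width-3 tree decomposition is:
Bags: B1 = {2, 4, 6, 7}  B2 = {2, 3, 4, 6}  B3 = {0, 2, 4, 6}  B4 = {2, 4, 6, 10}  B5 = {3, 4, 6, 9}  B6 = {3, 4, 6, 8}  B7 = {1, 2, 6, 10}  B8 = {3, 4, 5, 6}
Tree: B1–B2, B2–B3, B3–B4, B2–B5, B2–B6, B4–B7, B2–B8
Every bag has size at most 4, so the width is 4 − 1 = 3 and tw(G) ≤ 3. On the other hand G contains the 4-clique {1, 2, 6, 10}. A clique must lie in a single bag of any decomposition, so no decomposition can have width below 3. Combining the bounds, tw(G) = 3.

3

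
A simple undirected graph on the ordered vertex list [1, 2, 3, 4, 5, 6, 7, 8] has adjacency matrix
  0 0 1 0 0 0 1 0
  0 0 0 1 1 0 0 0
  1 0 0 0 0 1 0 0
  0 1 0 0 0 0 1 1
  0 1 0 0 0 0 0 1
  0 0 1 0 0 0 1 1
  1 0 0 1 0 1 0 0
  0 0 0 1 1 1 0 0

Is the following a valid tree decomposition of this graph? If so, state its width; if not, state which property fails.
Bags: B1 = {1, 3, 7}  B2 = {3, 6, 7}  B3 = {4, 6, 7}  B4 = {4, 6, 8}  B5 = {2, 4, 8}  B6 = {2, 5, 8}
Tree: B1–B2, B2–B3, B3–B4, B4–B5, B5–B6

Vertex coverage: the bags together contain {1, 2, 3, 4, 5, 6, 7, 8}, the full vertex set. Edge coverage: each edge of G has both endpoints in at least one bag. Running intersection: for every vertex, the bags containing it form a connected subtree. All three properties hold, so this is a valid tree decomposition of width max|bag| − 1 = 2, and hence tw(G) ≤ 2.

Yes; width 2.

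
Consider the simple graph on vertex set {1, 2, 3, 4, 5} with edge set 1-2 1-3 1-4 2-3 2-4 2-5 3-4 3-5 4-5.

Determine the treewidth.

3

A width-3 tree decomposition is:
Bags: B1 = {1, 2, 3, 4}  B2 = {2, 3, 4, 5}
Tree: B1–B2
Each bag holds 4 vertices, so the decomposition has width 3, which upper-bounds the treewidth. On the other hand G contains the 4-clique {1, 2, 3, 4}. A clique must lie in a single bag of any decomposition, so no decomposition can have width below 3. Combining the bounds, tw(G) = 3.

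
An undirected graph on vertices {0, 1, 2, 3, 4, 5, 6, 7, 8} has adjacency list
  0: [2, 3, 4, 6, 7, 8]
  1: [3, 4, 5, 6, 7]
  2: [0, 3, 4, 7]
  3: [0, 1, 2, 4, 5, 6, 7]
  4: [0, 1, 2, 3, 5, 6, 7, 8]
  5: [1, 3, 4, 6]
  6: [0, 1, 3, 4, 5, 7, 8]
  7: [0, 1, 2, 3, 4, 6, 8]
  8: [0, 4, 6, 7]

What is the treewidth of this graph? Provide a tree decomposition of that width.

Each bag holds 5 vertices, so the decomposition has width 4, which upper-bounds the treewidth. Conversely, {0, 4, 6, 7, 8} is a clique of size 5, and the vertices of any clique must share a bag in every tree decomposition; so some bag has ≥ 5 vertices and tw(G) ≥ 4. Therefore the treewidth is 4.

Treewidth 4.
Bags: B1 = {0, 3, 4, 6, 7}  B2 = {1, 3, 4, 6, 7}  B3 = {1, 3, 4, 5, 6}  B4 = {0, 2, 3, 4, 7}  B5 = {0, 4, 6, 7, 8}
Tree: B1–B2, B2–B3, B1–B4, B1–B5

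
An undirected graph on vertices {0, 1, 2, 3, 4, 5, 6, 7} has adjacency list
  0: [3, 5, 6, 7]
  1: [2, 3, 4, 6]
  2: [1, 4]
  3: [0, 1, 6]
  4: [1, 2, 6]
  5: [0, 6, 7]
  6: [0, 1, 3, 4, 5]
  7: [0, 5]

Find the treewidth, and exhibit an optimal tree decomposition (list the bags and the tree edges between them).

Each bag holds 3 vertices, so the decomposition has width 2, which upper-bounds the treewidth. Conversely, {1, 2, 4} is a clique of size 3, and the vertices of any clique must share a bag in every tree decomposition; so some bag has ≥ 3 vertices and tw(G) ≥ 2. The upper and lower bounds meet at 2, so that is the treewidth.

Treewidth 2.
One such decomposition:
Bags: B1 = {0, 5, 6}  B2 = {0, 3, 6}  B3 = {1, 3, 6}  B4 = {1, 4, 6}  B5 = {0, 5, 7}  B6 = {1, 2, 4}
Tree: B1–B2, B2–B3, B3–B4, B1–B5, B4–B6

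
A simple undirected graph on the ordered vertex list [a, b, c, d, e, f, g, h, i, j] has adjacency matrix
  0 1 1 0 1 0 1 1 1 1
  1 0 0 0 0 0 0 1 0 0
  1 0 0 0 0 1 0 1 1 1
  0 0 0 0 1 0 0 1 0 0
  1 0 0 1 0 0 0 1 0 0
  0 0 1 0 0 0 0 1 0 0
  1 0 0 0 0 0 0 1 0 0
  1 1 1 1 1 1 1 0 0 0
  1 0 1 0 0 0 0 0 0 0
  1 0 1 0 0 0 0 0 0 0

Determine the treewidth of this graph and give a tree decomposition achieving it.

Treewidth 2.
One such decomposition:
Bags: B1 = {c, f, h}  B2 = {a, c, h}  B3 = {a, e, h}  B4 = {a, g, h}  B5 = {a, c, j}  B6 = {d, e, h}  B7 = {a, c, i}  B8 = {a, b, h}
Tree: B1–B2, B2–B3, B2–B4, B2–B5, B3–B6, B5–B7, B4–B8

Every bag has size at most 3, so the width is 3 − 1 = 2 and tw(G) ≤ 2. For the lower bound, the 3 vertices {a, c, j} are pairwise adjacent, and any tree decomposition puts a clique entirely inside one bag — forcing width ≥ 2. Combining the bounds, tw(G) = 2.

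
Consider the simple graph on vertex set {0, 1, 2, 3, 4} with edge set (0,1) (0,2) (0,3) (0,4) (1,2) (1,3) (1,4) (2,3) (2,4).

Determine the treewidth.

3

A width-3 tree decomposition is:
Bags: B1 = {0, 1, 2, 4}  B2 = {0, 1, 2, 3}
Tree: B1–B2
The largest bag has 4 vertices, giving width 3; this decomposition certifies tw(G) ≤ 3. On the other hand G contains the 4-clique {0, 1, 2, 3}. A clique must lie in a single bag of any decomposition, so no decomposition can have width below 3. Hence tw(G) = 3 exactly.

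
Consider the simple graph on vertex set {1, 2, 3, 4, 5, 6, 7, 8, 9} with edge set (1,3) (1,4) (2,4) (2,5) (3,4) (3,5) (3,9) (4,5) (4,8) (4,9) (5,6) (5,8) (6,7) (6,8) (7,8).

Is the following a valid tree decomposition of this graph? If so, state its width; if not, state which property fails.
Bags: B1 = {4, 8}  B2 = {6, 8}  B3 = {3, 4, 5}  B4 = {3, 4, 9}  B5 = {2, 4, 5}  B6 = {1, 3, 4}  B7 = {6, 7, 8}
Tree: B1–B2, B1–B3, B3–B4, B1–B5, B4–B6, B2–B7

A tree decomposition must satisfy three properties: every vertex lies in some bag; for every edge, both endpoints lie together in some bag; and for every vertex, the bags containing it form a connected subtree. Here edge (5,8) lies in no bag, so the decomposition is invalid.

No — edge (5,8) lies in no bag.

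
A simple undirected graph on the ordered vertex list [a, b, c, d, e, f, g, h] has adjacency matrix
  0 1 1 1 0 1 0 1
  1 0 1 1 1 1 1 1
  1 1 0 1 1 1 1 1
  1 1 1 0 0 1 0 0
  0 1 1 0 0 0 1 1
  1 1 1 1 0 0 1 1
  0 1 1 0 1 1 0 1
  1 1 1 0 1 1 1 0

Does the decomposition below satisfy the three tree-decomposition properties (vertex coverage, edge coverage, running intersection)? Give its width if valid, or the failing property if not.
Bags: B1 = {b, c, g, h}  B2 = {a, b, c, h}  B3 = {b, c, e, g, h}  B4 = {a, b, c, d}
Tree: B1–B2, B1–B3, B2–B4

A tree decomposition must satisfy three properties: every vertex lies in some bag; for every edge, both endpoints lie together in some bag; and for every vertex, the bags containing it form a connected subtree. Here vertex f appears in no bag, so the decomposition is invalid.

No — vertex f appears in no bag.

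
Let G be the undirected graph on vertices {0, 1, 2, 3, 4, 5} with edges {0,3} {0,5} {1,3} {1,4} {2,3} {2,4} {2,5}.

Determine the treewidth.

2

A width-2 tree decomposition is:
Bags: B1 = {0, 2, 5}  B2 = {0, 2, 3}  B3 = {2, 3, 4}  B4 = {1, 3, 4}
Tree: B1–B2, B2–B3, B3–B4
Every bag has size at most 3, so the width is 3 − 1 = 2 and tw(G) ≤ 2. For the lower bound, G contains the cycle 5–0–3–2–5, so G is not a forest; only forests have treewidth ≤ 1, hence tw(G) ≥ 2. Hence tw(G) = 2 exactly.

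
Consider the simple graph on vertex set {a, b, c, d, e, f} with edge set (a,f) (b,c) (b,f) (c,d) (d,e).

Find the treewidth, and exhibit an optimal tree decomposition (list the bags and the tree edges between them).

Treewidth 1.
Bags: B1 = {d, e}  B2 = {c, d}  B3 = {b, c}  B4 = {b, f}  B5 = {a, f}
Tree: B1–B2, B2–B3, B3–B4, B4–B5

Each bag holds 2 vertices, so the decomposition has width 1, which upper-bounds the treewidth. Since G has at least one edge (e.g. e–d), it is not an edgeless graph, so tw(G) ≥ 1. The upper and lower bounds meet at 1, so that is the treewidth.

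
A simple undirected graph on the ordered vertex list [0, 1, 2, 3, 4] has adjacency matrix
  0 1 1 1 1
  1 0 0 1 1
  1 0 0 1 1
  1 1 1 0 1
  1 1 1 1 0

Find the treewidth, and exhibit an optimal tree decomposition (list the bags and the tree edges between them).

Treewidth 3.
One such decomposition:
Bags: B1 = {0, 2, 3, 4}  B2 = {0, 1, 3, 4}
Tree: B1–B2

The largest bag has 4 vertices, giving width 3; this decomposition certifies tw(G) ≤ 3. Conversely, {0, 1, 3, 4} is a clique of size 4, and the vertices of any clique must share a bag in every tree decomposition; so some bag has ≥ 4 vertices and tw(G) ≥ 3. Therefore the treewidth is 3.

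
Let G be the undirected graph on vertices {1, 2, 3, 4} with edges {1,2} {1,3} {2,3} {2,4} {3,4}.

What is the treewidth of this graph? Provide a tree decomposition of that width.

Every bag has size at most 3, so the width is 3 − 1 = 2 and tw(G) ≤ 2. For the lower bound, the 3 vertices {1, 2, 3} are pairwise adjacent, and any tree decomposition puts a clique entirely inside one bag — forcing width ≥ 2. Combining the bounds, tw(G) = 2.

Treewidth 2.
Bags: B1 = {2, 3, 4}  B2 = {1, 2, 3}
Tree: B1–B2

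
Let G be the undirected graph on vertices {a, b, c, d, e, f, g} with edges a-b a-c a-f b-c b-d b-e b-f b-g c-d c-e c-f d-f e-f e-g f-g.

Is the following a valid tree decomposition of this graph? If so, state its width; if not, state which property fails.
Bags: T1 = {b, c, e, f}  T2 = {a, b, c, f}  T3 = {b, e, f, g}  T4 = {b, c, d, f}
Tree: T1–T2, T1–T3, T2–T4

Yes; width 3.

Every vertex of G appears in some bag (union = {a, b, c, d, e, f, g}); every edge is covered by a bag; and for each vertex v the set of bags containing v is connected in the bag tree. The decomposition is therefore valid. The largest bag has 4 vertices, so the width is 3.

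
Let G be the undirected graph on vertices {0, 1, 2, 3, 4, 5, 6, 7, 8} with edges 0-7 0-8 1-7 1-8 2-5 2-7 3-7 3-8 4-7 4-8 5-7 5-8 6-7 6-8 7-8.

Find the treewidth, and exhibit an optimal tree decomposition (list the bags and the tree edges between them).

Treewidth 2.
One optimal decomposition is:
Bags: B1 = {4, 7, 8}  B2 = {5, 7, 8}  B3 = {0, 7, 8}  B4 = {1, 7, 8}  B5 = {2, 5, 7}  B6 = {6, 7, 8}  B7 = {3, 7, 8}
Tree: B1–B2, B2–B3, B1–B4, B2–B5, B2–B6, B3–B7

Every bag has size at most 3, so the width is 3 − 1 = 2 and tw(G) ≤ 2. Conversely, {0, 7, 8} is a clique of size 3, and the vertices of any clique must share a bag in every tree decomposition; so some bag has ≥ 3 vertices and tw(G) ≥ 2. Hence tw(G) = 2 exactly.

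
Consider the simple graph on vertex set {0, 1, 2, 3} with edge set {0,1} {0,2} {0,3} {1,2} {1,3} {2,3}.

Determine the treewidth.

3

A width-3 tree decomposition is:
Bags: B1 = {0, 1, 2, 3}
Tree: (single bag)
With just one bag of size 4, the width is 4 − 1 = 3, so tw(G) ≤ 3. For the lower bound, the 4 vertices {0, 1, 2, 3} are pairwise adjacent, and any tree decomposition puts a clique entirely inside one bag — forcing width ≥ 3. Hence tw(G) = 3 exactly.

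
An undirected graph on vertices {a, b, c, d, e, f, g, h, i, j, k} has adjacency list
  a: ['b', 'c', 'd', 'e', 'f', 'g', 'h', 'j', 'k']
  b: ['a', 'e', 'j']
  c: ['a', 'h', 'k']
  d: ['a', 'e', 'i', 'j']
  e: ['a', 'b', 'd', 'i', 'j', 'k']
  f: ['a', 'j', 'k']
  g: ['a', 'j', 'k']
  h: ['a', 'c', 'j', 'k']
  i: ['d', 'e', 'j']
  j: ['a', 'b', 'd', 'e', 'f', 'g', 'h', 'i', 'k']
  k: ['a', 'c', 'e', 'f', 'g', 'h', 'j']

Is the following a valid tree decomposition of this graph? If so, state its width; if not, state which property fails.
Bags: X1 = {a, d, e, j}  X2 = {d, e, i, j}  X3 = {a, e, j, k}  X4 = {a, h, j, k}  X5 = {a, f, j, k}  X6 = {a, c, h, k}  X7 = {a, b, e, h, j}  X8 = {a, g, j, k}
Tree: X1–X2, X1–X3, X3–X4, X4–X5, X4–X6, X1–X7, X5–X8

No — bags containing vertex h are not connected in the tree.

A tree decomposition must satisfy three properties: every vertex lies in some bag; for every edge, both endpoints lie together in some bag; and for every vertex, the bags containing it form a connected subtree. Here bags containing vertex h are not connected in the tree, so the decomposition is invalid.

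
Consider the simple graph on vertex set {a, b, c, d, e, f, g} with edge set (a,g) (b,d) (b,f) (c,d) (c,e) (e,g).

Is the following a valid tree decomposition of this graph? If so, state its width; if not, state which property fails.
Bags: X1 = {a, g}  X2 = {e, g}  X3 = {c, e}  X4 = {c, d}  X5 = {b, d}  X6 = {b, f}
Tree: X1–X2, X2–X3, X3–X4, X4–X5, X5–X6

Yes; width 1.

Every vertex of G appears in some bag (union = {a, b, c, d, e, f, g}); every edge is covered by a bag; and for each vertex v the set of bags containing v is connected in the bag tree. The decomposition is therefore valid. The largest bag has 2 vertices, so the width is 1.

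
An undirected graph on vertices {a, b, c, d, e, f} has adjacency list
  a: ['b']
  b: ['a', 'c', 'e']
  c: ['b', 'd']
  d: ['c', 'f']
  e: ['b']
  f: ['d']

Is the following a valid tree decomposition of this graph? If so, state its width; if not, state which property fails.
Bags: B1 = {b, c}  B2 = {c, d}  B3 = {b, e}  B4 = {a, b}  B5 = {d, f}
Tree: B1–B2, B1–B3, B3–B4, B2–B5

Vertex coverage: the bags together contain {a, b, c, d, e, f}, the full vertex set. Edge coverage: each edge of G has both endpoints in at least one bag. Running intersection: for every vertex, the bags containing it form a connected subtree. All three properties hold, so this is a valid tree decomposition of width max|bag| − 1 = 1, and hence tw(G) ≤ 1.

Yes; width 1.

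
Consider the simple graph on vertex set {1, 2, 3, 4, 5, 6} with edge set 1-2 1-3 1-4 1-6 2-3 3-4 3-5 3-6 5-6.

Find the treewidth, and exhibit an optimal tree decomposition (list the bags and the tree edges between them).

Treewidth 2.
Bags: B1 = {1, 3, 6}  B2 = {1, 3, 4}  B3 = {1, 2, 3}  B4 = {3, 5, 6}
Tree: B1–B2, B1–B3, B1–B4

Each bag holds 3 vertices, so the decomposition has width 2, which upper-bounds the treewidth. Conversely, {1, 2, 3} is a clique of size 3, and the vertices of any clique must share a bag in every tree decomposition; so some bag has ≥ 3 vertices and tw(G) ≥ 2. The upper and lower bounds meet at 2, so that is the treewidth.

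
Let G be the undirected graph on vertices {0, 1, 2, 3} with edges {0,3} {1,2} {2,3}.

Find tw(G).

A width-1 tree decomposition is:
Bags: B1 = {1, 2}  B2 = {2, 3}  B3 = {0, 3}
Tree: B1–B2, B2–B3
The largest bag has 2 vertices, giving width 1; this decomposition certifies tw(G) ≤ 1. G has an edge, so its treewidth is at least 1. Hence tw(G) = 1 exactly.

1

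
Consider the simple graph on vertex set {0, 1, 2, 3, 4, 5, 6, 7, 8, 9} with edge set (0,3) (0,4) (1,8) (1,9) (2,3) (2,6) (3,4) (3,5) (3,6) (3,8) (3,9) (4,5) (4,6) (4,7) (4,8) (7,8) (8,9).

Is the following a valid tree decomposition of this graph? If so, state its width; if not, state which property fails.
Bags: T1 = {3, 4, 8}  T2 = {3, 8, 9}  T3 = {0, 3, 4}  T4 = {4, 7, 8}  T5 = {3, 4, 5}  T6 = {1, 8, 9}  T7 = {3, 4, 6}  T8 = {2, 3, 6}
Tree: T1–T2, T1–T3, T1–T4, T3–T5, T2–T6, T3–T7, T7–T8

Yes; width 2.

Vertex coverage: the bags together contain {0, 1, 2, 3, 4, 5, 6, 7, 8, 9}, the full vertex set. Edge coverage: each edge of G has both endpoints in at least one bag. Running intersection: for every vertex, the bags containing it form a connected subtree. All three properties hold, so this is a valid tree decomposition of width max|bag| − 1 = 2, and hence tw(G) ≤ 2.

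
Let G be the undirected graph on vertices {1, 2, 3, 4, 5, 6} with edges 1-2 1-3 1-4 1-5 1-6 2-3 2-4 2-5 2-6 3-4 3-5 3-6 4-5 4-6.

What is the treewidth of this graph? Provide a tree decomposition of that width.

Treewidth 4.
One such decomposition:
Bags: B1 = {1, 2, 3, 4, 5}  B2 = {1, 2, 3, 4, 6}
Tree: B1–B2

Every bag has size at most 5, so the width is 5 − 1 = 4 and tw(G) ≤ 4. On the other hand G contains the 5-clique {1, 2, 3, 4, 5}. A clique must lie in a single bag of any decomposition, so no decomposition can have width below 4. Hence tw(G) = 4 exactly.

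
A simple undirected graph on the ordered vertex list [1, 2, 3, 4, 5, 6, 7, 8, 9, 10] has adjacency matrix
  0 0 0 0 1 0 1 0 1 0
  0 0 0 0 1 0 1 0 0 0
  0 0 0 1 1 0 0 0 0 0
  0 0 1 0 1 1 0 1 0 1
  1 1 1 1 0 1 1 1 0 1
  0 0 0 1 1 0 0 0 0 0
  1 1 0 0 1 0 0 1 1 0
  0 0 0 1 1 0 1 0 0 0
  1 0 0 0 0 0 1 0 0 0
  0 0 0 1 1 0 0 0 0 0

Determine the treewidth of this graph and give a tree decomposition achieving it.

Treewidth 2.
One optimal decomposition is:
Bags: B1 = {5, 7, 8}  B2 = {4, 5, 8}  B3 = {3, 4, 5}  B4 = {2, 5, 7}  B5 = {4, 5, 6}  B6 = {1, 5, 7}  B7 = {4, 5, 10}  B8 = {1, 7, 9}
Tree: B1–B2, B2–B3, B1–B4, B3–B5, B4–B6, B3–B7, B6–B8

The largest bag has 3 vertices, giving width 2; this decomposition certifies tw(G) ≤ 2. Conversely, {1, 7, 9} is a clique of size 3, and the vertices of any clique must share a bag in every tree decomposition; so some bag has ≥ 3 vertices and tw(G) ≥ 2. The upper and lower bounds meet at 2, so that is the treewidth.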